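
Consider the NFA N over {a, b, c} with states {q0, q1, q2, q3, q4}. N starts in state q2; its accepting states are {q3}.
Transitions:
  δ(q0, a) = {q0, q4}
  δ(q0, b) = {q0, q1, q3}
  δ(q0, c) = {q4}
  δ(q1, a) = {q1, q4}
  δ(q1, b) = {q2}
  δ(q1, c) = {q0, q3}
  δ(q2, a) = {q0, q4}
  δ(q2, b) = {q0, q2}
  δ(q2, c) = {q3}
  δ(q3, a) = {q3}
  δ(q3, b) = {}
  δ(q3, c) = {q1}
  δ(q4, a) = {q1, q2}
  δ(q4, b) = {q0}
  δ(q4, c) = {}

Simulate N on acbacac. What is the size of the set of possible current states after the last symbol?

2

Start: {q2}
read a: {q0, q4}
read c: {q4}
read b: {q0}
read a: {q0, q4}
read c: {q4}
read a: {q1, q2}
read c: {q0, q3}
Final reachable set {q0, q3} has 2 states.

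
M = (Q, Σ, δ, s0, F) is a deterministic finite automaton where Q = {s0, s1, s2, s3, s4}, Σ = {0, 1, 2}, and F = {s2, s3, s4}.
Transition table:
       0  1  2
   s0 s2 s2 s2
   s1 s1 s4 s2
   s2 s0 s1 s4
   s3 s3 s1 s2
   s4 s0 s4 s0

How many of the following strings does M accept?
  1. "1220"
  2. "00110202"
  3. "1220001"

"1220": accepted
"00110202": accepted
"1220001": rejected

2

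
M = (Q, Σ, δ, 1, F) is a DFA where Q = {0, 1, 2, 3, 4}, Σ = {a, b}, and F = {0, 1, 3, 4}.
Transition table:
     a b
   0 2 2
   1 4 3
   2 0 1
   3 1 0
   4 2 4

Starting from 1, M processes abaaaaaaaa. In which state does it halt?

0

1 --a--> 4
4 --b--> 4
4 --a--> 2
2 --a--> 0
0 --a--> 2
2 --a--> 0
0 --a--> 2
2 --a--> 0
0 --a--> 2
2 --a--> 0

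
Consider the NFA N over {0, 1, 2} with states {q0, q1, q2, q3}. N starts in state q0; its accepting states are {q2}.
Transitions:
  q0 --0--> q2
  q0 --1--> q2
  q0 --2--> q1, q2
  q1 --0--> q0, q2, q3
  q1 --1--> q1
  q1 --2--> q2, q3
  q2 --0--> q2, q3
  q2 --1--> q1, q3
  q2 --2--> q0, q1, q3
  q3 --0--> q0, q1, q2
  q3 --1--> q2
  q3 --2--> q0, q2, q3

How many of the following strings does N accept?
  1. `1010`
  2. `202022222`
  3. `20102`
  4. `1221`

`1010`: accepted
`202022222`: accepted
`20102`: accepted
`1221`: accepted

4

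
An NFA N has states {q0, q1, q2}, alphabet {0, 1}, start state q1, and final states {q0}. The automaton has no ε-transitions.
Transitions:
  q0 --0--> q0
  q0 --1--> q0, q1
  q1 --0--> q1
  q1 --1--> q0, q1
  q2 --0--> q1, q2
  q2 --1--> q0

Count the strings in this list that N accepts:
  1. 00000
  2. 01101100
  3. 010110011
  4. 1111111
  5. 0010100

4

00000: rejected
01101100: accepted
010110011: accepted
1111111: accepted
0010100: accepted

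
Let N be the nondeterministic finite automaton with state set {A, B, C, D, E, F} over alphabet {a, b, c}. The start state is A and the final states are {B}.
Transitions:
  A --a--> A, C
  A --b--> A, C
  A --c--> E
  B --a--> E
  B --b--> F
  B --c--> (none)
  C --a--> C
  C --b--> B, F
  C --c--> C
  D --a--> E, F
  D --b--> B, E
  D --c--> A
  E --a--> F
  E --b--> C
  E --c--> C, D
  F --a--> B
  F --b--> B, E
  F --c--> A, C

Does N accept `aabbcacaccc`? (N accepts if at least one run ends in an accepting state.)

rejected

Start: {A}
read a: {A, C}
read a: {A, C}
read b: {A, B, C, F}
read b: {A, B, C, E, F}
read c: {A, C, D, E}
read a: {A, C, E, F}
read c: {A, C, D, E}
read a: {A, C, E, F}
read c: {A, C, D, E}
read c: {A, C, D, E}
read c: {A, C, D, E}
Reachable ∩ accepting = {} — empty.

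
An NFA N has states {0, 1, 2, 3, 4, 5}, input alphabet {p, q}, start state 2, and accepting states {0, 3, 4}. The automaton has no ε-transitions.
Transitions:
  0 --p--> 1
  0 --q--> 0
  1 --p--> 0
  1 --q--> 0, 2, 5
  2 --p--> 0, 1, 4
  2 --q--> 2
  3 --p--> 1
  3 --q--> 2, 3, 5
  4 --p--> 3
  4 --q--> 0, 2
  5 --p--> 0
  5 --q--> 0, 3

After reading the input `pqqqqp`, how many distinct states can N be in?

Start: {2}
read p: {0, 1, 4}
read q: {0, 2, 5}
read q: {0, 2, 3}
read q: {0, 2, 3, 5}
read q: {0, 2, 3, 5}
read p: {0, 1, 4}
Final reachable set {0, 1, 4} has 3 states.

3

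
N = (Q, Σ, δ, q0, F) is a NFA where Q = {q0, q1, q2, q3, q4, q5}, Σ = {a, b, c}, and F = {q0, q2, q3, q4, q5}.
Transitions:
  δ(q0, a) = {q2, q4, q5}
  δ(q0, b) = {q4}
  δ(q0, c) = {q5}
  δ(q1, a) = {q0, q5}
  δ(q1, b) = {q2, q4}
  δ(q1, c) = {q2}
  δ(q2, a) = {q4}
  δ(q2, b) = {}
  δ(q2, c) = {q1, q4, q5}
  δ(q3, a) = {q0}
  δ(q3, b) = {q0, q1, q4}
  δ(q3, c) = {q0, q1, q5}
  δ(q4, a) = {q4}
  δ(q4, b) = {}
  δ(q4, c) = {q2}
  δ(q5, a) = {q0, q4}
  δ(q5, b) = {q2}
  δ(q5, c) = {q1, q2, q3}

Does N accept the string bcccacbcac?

accepted

Start: {q0}
read b: {q4}
read c: {q2}
read c: {q1, q4, q5}
read c: {q1, q2, q3}
read a: {q0, q4, q5}
read c: {q1, q2, q3, q5}
read b: {q0, q1, q2, q4}
read c: {q1, q2, q4, q5}
read a: {q0, q4, q5}
read c: {q1, q2, q3, q5}
Reachable ∩ accepting = {q2, q3, q5} — nonempty.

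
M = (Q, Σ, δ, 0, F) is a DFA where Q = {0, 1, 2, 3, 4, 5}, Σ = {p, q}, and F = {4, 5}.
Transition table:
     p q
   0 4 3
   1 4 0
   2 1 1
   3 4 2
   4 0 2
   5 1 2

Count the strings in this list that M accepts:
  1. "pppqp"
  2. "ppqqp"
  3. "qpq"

0

"pppqp": rejected
"ppqqp": rejected
"qpq": rejected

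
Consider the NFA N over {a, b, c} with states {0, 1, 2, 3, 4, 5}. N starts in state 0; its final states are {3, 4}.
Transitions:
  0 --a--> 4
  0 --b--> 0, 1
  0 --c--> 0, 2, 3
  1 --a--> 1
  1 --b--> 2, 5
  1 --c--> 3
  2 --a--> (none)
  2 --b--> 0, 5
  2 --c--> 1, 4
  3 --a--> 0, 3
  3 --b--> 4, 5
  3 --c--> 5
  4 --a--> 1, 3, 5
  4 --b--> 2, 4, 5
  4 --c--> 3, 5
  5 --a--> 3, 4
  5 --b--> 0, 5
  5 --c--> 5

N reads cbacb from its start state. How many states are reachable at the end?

3

Start: {0}
read c: {0, 2, 3}
read b: {0, 1, 4, 5}
read a: {1, 3, 4, 5}
read c: {3, 5}
read b: {0, 4, 5}
Final reachable set {0, 4, 5} has 3 states.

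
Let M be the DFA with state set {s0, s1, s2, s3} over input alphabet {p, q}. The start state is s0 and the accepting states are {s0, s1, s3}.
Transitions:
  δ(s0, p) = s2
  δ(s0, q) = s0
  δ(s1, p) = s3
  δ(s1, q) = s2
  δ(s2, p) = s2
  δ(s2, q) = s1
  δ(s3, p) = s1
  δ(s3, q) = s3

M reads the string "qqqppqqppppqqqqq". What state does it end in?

s1

s0 --q--> s0
s0 --q--> s0
s0 --q--> s0
s0 --p--> s2
s2 --p--> s2
s2 --q--> s1
s1 --q--> s2
s2 --p--> s2
s2 --p--> s2
s2 --p--> s2
s2 --p--> s2
s2 --q--> s1
s1 --q--> s2
s2 --q--> s1
s1 --q--> s2
s2 --q--> s1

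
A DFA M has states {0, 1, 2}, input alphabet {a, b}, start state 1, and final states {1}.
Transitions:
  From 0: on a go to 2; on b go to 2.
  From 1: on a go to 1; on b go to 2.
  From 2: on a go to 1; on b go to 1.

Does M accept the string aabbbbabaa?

accepted

1 --a--> 1
1 --a--> 1
1 --b--> 2
2 --b--> 1
1 --b--> 2
2 --b--> 1
1 --a--> 1
1 --b--> 2
2 --a--> 1
1 --a--> 1
End in state 1, which is an accepting state.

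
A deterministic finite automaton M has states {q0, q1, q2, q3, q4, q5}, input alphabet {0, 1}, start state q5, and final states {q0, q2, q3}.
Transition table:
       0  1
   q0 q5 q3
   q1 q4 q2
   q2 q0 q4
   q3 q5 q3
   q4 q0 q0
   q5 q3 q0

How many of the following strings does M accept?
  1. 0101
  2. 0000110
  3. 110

1

0101: accepted
0000110: rejected
110: rejected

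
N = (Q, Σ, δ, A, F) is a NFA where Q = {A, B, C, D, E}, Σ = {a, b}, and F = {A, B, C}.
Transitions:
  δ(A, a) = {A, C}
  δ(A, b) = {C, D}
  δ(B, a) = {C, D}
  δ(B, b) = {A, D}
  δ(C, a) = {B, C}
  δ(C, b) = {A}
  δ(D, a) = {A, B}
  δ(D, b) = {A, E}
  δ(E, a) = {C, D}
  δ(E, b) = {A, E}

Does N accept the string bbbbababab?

Start: {A}
read b: {C, D}
read b: {A, E}
read b: {A, C, D, E}
read b: {A, C, D, E}
read a: {A, B, C, D}
read b: {A, C, D, E}
read a: {A, B, C, D}
read b: {A, C, D, E}
read a: {A, B, C, D}
read b: {A, C, D, E}
Reachable ∩ accepting = {A, C} — nonempty.

accepted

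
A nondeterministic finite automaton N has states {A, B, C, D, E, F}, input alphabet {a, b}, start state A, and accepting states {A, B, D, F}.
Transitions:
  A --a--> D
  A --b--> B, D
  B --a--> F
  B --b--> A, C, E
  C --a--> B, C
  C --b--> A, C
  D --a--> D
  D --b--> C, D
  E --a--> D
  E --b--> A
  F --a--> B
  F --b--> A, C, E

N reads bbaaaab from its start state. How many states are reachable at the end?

4

Start: {A}
read b: {B, D}
read b: {A, C, D, E}
read a: {B, C, D}
read a: {B, C, D, F}
read a: {B, C, D, F}
read a: {B, C, D, F}
read b: {A, C, D, E}
Final reachable set {A, C, D, E} has 4 states.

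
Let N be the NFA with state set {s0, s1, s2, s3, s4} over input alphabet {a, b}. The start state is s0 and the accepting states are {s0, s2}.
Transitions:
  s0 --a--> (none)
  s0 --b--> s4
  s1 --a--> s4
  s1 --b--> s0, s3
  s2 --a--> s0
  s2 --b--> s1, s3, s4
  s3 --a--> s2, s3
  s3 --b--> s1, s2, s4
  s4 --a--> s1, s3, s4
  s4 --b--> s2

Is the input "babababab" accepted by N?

accepted

Start: {s0}
read b: {s4}
read a: {s1, s3, s4}
read b: {s0, s1, s2, s3, s4}
read a: {s0, s1, s2, s3, s4}
read b: {s0, s1, s2, s3, s4}
read a: {s0, s1, s2, s3, s4}
read b: {s0, s1, s2, s3, s4}
read a: {s0, s1, s2, s3, s4}
read b: {s0, s1, s2, s3, s4}
Reachable ∩ accepting = {s0, s2} — nonempty.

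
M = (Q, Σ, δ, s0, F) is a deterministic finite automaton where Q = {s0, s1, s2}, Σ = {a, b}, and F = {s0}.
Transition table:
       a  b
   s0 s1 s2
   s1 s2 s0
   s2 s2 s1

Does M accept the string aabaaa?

s0 --a--> s1
s1 --a--> s2
s2 --b--> s1
s1 --a--> s2
s2 --a--> s2
s2 --a--> s2
End in state s2, which is not an accepting state.

rejected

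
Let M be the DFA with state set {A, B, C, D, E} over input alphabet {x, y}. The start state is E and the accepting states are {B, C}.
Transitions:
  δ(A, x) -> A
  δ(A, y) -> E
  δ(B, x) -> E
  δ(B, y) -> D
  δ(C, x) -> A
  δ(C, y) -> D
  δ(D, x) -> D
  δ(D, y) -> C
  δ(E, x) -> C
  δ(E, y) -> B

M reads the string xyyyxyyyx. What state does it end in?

E --x--> C
C --y--> D
D --y--> C
C --y--> D
D --x--> D
D --y--> C
C --y--> D
D --y--> C
C --x--> A

A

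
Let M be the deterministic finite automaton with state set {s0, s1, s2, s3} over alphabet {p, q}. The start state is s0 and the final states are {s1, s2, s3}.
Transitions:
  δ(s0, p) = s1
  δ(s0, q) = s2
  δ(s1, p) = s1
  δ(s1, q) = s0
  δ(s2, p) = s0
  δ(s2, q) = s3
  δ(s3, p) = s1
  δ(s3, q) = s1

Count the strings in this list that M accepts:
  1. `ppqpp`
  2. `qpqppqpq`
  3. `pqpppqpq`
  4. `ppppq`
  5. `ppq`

1

`ppqpp`: accepted
`qpqppqpq`: rejected
`pqpppqpq`: rejected
`ppppq`: rejected
`ppq`: rejected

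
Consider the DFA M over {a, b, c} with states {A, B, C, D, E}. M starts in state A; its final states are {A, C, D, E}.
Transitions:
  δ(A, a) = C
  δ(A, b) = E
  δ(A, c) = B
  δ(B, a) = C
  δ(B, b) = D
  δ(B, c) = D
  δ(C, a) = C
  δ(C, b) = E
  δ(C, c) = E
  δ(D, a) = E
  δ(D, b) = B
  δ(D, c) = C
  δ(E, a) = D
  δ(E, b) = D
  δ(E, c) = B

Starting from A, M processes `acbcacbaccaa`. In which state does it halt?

D

A --a--> C
C --c--> E
E --b--> D
D --c--> C
C --a--> C
C --c--> E
E --b--> D
D --a--> E
E --c--> B
B --c--> D
D --a--> E
E --a--> D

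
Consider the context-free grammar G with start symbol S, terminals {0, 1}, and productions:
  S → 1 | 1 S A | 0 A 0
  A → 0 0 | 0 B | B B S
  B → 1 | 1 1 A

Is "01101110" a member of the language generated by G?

S ⇒ 0A0 ⇒ 0BBS0 ⇒ 011ABS0 ⇒ 0110BBS0 ⇒ 01101BS0 ⇒ 011011S0 ⇒ 01101110

yes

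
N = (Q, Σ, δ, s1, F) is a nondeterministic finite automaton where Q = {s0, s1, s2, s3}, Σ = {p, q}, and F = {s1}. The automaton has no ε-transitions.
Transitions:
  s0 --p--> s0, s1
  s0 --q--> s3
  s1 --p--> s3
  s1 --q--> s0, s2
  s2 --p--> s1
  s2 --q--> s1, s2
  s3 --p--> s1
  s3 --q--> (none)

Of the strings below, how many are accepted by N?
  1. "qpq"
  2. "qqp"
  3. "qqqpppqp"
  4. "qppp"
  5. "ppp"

"qpq": rejected
"qqp": accepted
"qqqpppqp": accepted
"qppp": accepted
"ppp": rejected

3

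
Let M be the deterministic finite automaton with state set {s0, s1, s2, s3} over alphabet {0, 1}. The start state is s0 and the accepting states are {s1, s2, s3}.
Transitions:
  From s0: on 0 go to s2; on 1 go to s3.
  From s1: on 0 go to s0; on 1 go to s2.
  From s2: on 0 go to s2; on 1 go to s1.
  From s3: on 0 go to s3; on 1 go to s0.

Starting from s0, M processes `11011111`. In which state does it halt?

s0 --1--> s3
s3 --1--> s0
s0 --0--> s2
s2 --1--> s1
s1 --1--> s2
s2 --1--> s1
s1 --1--> s2
s2 --1--> s1

s1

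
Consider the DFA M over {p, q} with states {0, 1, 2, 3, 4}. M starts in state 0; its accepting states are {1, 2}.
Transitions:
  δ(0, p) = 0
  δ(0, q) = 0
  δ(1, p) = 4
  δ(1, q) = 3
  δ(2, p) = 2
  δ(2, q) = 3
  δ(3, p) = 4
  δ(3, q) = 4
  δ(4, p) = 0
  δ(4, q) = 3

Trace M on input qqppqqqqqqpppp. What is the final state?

0 --q--> 0
0 --q--> 0
0 --p--> 0
0 --p--> 0
0 --q--> 0
0 --q--> 0
0 --q--> 0
0 --q--> 0
0 --q--> 0
0 --q--> 0
0 --p--> 0
0 --p--> 0
0 --p--> 0
0 --p--> 0

0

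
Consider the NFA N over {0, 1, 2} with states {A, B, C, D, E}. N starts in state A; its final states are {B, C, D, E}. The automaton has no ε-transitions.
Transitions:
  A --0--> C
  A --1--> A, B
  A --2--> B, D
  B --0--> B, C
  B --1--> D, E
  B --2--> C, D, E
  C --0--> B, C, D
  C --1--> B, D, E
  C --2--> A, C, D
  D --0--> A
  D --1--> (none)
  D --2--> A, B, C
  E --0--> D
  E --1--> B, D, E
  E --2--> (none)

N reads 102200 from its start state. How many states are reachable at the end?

4

Start: {A}
read 1: {A, B}
read 0: {B, C}
read 2: {A, C, D, E}
read 2: {A, B, C, D}
read 0: {A, B, C, D}
read 0: {A, B, C, D}
Final reachable set {A, B, C, D} has 4 states.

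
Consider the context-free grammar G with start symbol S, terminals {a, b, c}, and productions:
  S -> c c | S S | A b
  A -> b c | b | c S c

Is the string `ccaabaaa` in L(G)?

no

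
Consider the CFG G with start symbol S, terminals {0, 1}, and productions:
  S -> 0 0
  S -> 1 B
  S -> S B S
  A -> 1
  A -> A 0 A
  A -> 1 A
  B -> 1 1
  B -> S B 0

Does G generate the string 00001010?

no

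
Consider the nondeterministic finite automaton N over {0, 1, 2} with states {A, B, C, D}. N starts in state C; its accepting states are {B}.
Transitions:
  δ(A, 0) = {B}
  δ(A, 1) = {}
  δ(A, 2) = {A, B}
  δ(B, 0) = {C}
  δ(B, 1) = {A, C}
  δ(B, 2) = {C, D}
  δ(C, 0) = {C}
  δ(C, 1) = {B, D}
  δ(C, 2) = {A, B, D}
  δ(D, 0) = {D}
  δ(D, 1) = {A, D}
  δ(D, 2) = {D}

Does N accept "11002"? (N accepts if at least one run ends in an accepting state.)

accepted

Start: {C}
read 1: {B, D}
read 1: {A, C, D}
read 0: {B, C, D}
read 0: {C, D}
read 2: {A, B, D}
Reachable ∩ accepting = {B} — nonempty.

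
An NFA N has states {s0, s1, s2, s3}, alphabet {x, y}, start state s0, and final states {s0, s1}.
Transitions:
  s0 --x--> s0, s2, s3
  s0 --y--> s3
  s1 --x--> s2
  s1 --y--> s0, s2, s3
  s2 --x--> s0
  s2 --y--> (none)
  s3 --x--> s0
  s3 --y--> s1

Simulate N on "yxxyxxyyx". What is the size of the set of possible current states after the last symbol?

3

Start: {s0}
read y: {s3}
read x: {s0}
read x: {s0, s2, s3}
read y: {s1, s3}
read x: {s0, s2}
read x: {s0, s2, s3}
read y: {s1, s3}
read y: {s0, s1, s2, s3}
read x: {s0, s2, s3}
Final reachable set {s0, s2, s3} has 3 states.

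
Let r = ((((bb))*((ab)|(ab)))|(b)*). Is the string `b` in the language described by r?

The right alternative (b)* matches b.

yes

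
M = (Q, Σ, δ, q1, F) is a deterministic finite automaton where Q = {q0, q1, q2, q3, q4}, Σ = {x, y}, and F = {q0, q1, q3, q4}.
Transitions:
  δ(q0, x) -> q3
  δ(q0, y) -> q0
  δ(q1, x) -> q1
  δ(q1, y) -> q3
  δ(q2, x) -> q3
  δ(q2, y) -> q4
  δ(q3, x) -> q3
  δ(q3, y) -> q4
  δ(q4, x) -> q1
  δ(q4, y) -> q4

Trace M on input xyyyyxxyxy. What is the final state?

q1 --x--> q1
q1 --y--> q3
q3 --y--> q4
q4 --y--> q4
q4 --y--> q4
q4 --x--> q1
q1 --x--> q1
q1 --y--> q3
q3 --x--> q3
q3 --y--> q4

q4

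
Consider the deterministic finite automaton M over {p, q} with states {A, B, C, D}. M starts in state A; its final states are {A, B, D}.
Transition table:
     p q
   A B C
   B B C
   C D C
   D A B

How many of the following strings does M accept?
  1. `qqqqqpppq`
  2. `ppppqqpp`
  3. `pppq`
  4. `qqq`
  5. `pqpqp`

2

`qqqqqpppq`: rejected
`ppppqqpp`: accepted
`pppq`: rejected
`qqq`: rejected
`pqpqp`: accepted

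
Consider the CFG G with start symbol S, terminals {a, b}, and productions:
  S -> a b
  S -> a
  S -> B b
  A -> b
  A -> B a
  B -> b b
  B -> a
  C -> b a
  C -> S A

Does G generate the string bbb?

yes

S ⇒ Bb ⇒ bbb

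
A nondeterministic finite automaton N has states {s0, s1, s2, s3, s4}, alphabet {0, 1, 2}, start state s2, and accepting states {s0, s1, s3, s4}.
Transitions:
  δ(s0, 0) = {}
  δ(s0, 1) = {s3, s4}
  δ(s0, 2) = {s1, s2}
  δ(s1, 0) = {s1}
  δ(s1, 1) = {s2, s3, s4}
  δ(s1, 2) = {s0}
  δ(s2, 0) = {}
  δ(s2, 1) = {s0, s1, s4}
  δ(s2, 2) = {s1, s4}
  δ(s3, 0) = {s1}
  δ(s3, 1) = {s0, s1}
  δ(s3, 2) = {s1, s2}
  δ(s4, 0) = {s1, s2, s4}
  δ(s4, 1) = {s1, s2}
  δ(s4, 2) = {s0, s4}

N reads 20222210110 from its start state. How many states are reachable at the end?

3

Start: {s2}
read 2: {s1, s4}
read 0: {s1, s2, s4}
read 2: {s0, s1, s4}
read 2: {s0, s1, s2, s4}
read 2: {s0, s1, s2, s4}
read 2: {s0, s1, s2, s4}
read 1: {s0, s1, s2, s3, s4}
read 0: {s1, s2, s4}
read 1: {s0, s1, s2, s3, s4}
read 1: {s0, s1, s2, s3, s4}
read 0: {s1, s2, s4}
Final reachable set {s1, s2, s4} has 3 states.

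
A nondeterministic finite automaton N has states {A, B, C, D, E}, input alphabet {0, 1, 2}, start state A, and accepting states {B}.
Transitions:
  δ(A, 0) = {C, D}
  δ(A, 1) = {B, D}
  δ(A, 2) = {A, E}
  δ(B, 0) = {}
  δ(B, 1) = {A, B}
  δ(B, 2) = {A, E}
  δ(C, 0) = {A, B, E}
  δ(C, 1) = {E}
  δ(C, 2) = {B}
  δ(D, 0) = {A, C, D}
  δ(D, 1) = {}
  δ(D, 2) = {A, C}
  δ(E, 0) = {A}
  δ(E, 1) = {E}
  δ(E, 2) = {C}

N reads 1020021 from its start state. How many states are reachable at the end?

Start: {A}
read 1: {B, D}
read 0: {A, C, D}
read 2: {A, B, C, E}
read 0: {A, B, C, D, E}
read 0: {A, B, C, D, E}
read 2: {A, B, C, E}
read 1: {A, B, D, E}
Final reachable set {A, B, D, E} has 4 states.

4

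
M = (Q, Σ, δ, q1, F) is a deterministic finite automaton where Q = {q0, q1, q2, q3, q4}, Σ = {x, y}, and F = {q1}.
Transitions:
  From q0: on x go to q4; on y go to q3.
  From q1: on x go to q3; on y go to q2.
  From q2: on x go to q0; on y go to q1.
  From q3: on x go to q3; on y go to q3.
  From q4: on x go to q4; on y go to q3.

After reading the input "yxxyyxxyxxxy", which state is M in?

q3

q1 --y--> q2
q2 --x--> q0
q0 --x--> q4
q4 --y--> q3
q3 --y--> q3
q3 --x--> q3
q3 --x--> q3
q3 --y--> q3
q3 --x--> q3
q3 --x--> q3
q3 --x--> q3
q3 --y--> q3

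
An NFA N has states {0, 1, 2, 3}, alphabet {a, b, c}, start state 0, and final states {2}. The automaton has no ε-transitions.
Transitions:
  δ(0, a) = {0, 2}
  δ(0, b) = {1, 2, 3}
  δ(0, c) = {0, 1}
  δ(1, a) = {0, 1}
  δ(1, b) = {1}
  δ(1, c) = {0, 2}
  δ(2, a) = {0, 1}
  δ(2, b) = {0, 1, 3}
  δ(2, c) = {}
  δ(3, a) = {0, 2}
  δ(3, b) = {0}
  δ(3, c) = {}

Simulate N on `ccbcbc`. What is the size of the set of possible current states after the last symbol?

Start: {0}
read c: {0, 1}
read c: {0, 1, 2}
read b: {0, 1, 2, 3}
read c: {0, 1, 2}
read b: {0, 1, 2, 3}
read c: {0, 1, 2}
Final reachable set {0, 1, 2} has 3 states.

3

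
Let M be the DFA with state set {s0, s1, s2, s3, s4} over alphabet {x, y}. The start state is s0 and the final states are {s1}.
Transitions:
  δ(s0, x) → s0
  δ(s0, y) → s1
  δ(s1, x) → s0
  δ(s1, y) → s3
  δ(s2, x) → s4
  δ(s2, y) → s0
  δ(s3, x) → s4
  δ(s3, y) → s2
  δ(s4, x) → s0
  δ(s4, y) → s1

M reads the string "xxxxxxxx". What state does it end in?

s0

s0 --x--> s0
s0 --x--> s0
s0 --x--> s0
s0 --x--> s0
s0 --x--> s0
s0 --x--> s0
s0 --x--> s0
s0 --x--> s0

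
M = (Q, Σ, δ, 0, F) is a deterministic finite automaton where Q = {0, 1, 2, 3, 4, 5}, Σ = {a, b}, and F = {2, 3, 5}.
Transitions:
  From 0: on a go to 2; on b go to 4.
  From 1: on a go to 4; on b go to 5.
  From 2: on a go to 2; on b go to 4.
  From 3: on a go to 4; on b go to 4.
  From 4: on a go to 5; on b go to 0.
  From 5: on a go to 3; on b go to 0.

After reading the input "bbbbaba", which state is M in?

0 --b--> 4
4 --b--> 0
0 --b--> 4
4 --b--> 0
0 --a--> 2
2 --b--> 4
4 --a--> 5

5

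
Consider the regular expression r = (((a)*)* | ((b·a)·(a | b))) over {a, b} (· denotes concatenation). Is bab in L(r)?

yes

The right alternative ((b·a)·(a|b)) matches bab.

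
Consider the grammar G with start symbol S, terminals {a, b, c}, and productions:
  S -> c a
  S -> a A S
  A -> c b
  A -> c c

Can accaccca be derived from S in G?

yes

S ⇒ aAS ⇒ accS ⇒ accaAS ⇒ accaccS ⇒ accaccca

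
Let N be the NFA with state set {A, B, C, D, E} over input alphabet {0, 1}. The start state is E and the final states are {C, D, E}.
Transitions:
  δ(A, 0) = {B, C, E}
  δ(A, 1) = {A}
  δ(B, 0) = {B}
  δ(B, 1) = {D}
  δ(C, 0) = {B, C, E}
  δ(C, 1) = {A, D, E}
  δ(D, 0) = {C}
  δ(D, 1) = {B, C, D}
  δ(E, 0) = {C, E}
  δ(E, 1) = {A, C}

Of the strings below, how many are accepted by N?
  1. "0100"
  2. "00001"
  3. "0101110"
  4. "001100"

4

"0100": accepted
"00001": accepted
"0101110": accepted
"001100": accepted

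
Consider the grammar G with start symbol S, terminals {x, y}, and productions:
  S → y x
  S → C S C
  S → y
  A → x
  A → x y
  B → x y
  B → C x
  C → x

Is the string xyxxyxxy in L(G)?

no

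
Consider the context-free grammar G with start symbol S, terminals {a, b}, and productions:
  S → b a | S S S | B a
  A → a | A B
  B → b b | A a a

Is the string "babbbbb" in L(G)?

no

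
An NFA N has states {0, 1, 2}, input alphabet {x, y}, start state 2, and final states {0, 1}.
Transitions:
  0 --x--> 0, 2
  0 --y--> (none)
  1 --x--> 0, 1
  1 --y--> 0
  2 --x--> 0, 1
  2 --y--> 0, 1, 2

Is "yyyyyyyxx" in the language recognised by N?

Start: {2}
read y: {0, 1, 2}
read y: {0, 1, 2}
read y: {0, 1, 2}
read y: {0, 1, 2}
read y: {0, 1, 2}
read y: {0, 1, 2}
read y: {0, 1, 2}
read x: {0, 1, 2}
read x: {0, 1, 2}
Reachable ∩ accepting = {0, 1} — nonempty.

accepted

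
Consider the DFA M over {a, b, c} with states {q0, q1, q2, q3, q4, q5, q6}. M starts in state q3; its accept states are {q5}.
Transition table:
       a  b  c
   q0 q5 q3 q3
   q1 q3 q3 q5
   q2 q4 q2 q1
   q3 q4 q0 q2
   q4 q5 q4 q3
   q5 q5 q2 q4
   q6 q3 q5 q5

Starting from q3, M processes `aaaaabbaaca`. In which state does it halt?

q3 --a--> q4
q4 --a--> q5
q5 --a--> q5
q5 --a--> q5
q5 --a--> q5
q5 --b--> q2
q2 --b--> q2
q2 --a--> q4
q4 --a--> q5
q5 --c--> q4
q4 --a--> q5

q5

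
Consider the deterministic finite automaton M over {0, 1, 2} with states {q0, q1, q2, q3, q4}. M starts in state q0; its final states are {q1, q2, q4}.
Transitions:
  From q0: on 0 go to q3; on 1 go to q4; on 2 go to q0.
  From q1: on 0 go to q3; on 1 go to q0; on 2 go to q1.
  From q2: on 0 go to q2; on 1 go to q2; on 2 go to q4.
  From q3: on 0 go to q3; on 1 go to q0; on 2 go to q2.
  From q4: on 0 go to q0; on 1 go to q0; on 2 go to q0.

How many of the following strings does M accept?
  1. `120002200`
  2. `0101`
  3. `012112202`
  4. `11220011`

2

`120002200`: rejected
`0101`: rejected
`012112202`: accepted
`11220011`: accepted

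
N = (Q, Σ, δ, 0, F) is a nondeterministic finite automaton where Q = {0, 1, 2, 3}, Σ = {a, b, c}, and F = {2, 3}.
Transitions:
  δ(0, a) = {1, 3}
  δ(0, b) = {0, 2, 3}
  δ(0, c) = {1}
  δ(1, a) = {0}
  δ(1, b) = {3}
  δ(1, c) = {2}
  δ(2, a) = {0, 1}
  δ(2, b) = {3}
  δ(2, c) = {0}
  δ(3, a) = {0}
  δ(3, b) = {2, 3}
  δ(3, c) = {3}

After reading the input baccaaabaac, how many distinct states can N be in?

Start: {0}
read b: {0, 2, 3}
read a: {0, 1, 3}
read c: {1, 2, 3}
read c: {0, 2, 3}
read a: {0, 1, 3}
read a: {0, 1, 3}
read a: {0, 1, 3}
read b: {0, 2, 3}
read a: {0, 1, 3}
read a: {0, 1, 3}
read c: {1, 2, 3}
Final reachable set {1, 2, 3} has 3 states.

3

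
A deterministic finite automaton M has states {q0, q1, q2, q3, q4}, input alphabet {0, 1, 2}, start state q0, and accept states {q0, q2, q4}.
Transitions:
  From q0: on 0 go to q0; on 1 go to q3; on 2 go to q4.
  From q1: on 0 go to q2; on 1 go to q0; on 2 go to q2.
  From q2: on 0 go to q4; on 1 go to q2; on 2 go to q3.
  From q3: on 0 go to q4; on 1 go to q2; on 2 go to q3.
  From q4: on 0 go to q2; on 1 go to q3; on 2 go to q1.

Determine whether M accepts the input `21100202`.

rejected

q0 --2--> q4
q4 --1--> q3
q3 --1--> q2
q2 --0--> q4
q4 --0--> q2
q2 --2--> q3
q3 --0--> q4
q4 --2--> q1
End in state q1, which is not an accepting state.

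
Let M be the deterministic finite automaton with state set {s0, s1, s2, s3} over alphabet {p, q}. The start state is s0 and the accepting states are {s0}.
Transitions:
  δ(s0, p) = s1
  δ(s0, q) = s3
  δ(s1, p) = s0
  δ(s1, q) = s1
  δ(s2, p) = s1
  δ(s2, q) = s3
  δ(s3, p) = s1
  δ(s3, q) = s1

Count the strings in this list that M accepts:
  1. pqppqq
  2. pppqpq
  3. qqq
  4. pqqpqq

0

pqppqq: rejected
pppqpq: rejected
qqq: rejected
pqqpqq: rejected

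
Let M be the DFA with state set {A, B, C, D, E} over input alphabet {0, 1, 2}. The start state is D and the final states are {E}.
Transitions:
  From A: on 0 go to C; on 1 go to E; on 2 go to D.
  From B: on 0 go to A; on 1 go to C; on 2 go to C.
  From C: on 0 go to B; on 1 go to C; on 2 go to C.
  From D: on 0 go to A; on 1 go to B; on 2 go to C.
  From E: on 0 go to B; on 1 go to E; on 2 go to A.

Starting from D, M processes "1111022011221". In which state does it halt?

D --1--> B
B --1--> C
C --1--> C
C --1--> C
C --0--> B
B --2--> C
C --2--> C
C --0--> B
B --1--> C
C --1--> C
C --2--> C
C --2--> C
C --1--> C

C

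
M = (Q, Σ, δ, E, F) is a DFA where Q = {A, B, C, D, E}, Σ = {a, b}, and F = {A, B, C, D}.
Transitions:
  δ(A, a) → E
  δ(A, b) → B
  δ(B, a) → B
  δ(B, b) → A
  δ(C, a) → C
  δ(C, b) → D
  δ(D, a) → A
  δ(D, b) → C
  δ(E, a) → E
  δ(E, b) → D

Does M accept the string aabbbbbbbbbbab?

E --a--> E
E --a--> E
E --b--> D
D --b--> C
C --b--> D
D --b--> C
C --b--> D
D --b--> C
C --b--> D
D --b--> C
C --b--> D
D --b--> C
C --a--> C
C --b--> D
End in state D, which is an accepting state.

accepted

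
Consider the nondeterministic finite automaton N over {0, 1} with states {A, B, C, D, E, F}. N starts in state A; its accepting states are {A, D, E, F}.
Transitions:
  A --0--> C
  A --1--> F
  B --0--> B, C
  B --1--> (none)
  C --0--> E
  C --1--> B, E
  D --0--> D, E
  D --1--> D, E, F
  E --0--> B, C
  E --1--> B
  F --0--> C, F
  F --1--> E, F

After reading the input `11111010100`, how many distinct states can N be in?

Start: {A}
read 1: {F}
read 1: {E, F}
read 1: {B, E, F}
read 1: {B, E, F}
read 1: {B, E, F}
read 0: {B, C, F}
read 1: {B, E, F}
read 0: {B, C, F}
read 1: {B, E, F}
read 0: {B, C, F}
read 0: {B, C, E, F}
Final reachable set {B, C, E, F} has 4 states.

4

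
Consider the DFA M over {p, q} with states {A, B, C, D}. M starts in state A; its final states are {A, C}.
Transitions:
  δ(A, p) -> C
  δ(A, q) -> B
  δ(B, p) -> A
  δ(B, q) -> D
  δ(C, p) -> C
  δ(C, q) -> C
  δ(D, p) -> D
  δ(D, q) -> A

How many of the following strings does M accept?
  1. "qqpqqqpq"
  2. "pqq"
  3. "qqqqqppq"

3

"qqpqqqpq": accepted
"pqq": accepted
"qqqqqppq": accepted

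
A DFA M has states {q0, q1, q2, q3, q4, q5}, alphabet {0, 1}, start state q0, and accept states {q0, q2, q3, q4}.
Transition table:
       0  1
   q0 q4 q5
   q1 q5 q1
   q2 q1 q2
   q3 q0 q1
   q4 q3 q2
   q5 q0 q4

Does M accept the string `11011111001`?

rejected

q0 --1--> q5
q5 --1--> q4
q4 --0--> q3
q3 --1--> q1
q1 --1--> q1
q1 --1--> q1
q1 --1--> q1
q1 --1--> q1
q1 --0--> q5
q5 --0--> q0
q0 --1--> q5
End in state q5, which is not an accepting state.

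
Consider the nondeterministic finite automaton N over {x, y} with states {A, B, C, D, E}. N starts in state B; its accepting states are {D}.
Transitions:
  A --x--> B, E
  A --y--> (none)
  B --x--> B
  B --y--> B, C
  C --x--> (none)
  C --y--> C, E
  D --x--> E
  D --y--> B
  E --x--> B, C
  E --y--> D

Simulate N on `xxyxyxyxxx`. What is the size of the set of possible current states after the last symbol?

Start: {B}
read x: {B}
read x: {B}
read y: {B, C}
read x: {B}
read y: {B, C}
read x: {B}
read y: {B, C}
read x: {B}
read x: {B}
read x: {B}
Final reachable set {B} has 1 state.

1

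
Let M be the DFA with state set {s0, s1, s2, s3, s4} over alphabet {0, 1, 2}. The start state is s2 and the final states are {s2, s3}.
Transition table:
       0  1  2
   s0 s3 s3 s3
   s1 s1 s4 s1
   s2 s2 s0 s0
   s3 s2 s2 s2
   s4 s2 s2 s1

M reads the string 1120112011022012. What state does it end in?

s3

s2 --1--> s0
s0 --1--> s3
s3 --2--> s2
s2 --0--> s2
s2 --1--> s0
s0 --1--> s3
s3 --2--> s2
s2 --0--> s2
s2 --1--> s0
s0 --1--> s3
s3 --0--> s2
s2 --2--> s0
s0 --2--> s3
s3 --0--> s2
s2 --1--> s0
s0 --2--> s3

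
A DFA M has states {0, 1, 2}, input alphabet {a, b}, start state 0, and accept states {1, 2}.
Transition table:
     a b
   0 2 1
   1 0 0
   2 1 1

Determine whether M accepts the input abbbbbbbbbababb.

rejected

0 --a--> 2
2 --b--> 1
1 --b--> 0
0 --b--> 1
1 --b--> 0
0 --b--> 1
1 --b--> 0
0 --b--> 1
1 --b--> 0
0 --b--> 1
1 --a--> 0
0 --b--> 1
1 --a--> 0
0 --b--> 1
1 --b--> 0
End in state 0, which is not an accepting state.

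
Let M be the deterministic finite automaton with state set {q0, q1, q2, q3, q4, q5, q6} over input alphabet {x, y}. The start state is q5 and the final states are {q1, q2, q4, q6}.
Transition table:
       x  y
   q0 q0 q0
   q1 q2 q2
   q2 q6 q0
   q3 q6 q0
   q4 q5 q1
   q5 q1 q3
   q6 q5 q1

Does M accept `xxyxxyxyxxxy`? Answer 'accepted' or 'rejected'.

rejected

q5 --x--> q1
q1 --x--> q2
q2 --y--> q0
q0 --x--> q0
q0 --x--> q0
q0 --y--> q0
q0 --x--> q0
q0 --y--> q0
q0 --x--> q0
q0 --x--> q0
q0 --x--> q0
q0 --y--> q0
End in state q0, which is not an accepting state.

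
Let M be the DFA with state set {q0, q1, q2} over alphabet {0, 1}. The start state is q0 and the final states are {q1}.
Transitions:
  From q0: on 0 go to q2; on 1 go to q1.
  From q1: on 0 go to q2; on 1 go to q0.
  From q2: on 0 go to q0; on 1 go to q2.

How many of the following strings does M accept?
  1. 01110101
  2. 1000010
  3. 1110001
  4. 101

0

01110101: rejected
1000010: rejected
1110001: rejected
101: rejected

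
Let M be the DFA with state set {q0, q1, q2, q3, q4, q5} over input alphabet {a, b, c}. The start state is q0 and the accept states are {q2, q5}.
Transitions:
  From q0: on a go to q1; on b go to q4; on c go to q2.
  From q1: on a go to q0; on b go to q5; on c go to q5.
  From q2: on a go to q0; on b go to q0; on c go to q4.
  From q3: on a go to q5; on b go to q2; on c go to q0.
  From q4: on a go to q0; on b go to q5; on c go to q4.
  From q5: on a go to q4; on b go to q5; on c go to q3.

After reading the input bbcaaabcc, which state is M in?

q0 --b--> q4
q4 --b--> q5
q5 --c--> q3
q3 --a--> q5
q5 --a--> q4
q4 --a--> q0
q0 --b--> q4
q4 --c--> q4
q4 --c--> q4

q4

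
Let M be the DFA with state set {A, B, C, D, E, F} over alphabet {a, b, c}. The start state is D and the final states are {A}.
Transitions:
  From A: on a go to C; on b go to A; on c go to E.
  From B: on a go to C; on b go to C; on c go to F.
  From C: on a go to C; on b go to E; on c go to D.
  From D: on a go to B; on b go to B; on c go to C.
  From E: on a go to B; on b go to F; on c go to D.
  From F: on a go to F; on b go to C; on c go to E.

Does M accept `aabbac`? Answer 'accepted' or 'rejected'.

D --a--> B
B --a--> C
C --b--> E
E --b--> F
F --a--> F
F --c--> E
End in state E, which is not an accepting state.

rejected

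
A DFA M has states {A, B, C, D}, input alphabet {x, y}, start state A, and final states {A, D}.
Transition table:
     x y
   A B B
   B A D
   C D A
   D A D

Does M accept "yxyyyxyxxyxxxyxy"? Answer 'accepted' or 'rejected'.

A --y--> B
B --x--> A
A --y--> B
B --y--> D
D --y--> D
D --x--> A
A --y--> B
B --x--> A
A --x--> B
B --y--> D
D --x--> A
A --x--> B
B --x--> A
A --y--> B
B --x--> A
A --y--> B
End in state B, which is not an accepting state.

rejected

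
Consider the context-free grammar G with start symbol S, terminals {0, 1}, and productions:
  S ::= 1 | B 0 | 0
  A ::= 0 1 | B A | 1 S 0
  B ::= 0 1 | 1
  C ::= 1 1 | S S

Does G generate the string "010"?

S ⇒ B0 ⇒ 010

yes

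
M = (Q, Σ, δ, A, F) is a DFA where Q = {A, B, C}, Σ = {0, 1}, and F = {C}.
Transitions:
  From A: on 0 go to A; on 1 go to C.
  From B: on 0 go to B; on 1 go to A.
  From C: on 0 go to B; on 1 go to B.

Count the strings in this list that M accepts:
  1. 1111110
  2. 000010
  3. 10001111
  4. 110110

0

1111110: rejected
000010: rejected
10001111: rejected
110110: rejected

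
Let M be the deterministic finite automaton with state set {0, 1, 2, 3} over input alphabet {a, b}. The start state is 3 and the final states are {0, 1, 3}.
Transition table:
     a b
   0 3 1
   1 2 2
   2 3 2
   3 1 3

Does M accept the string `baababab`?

3 --b--> 3
3 --a--> 1
1 --a--> 2
2 --b--> 2
2 --a--> 3
3 --b--> 3
3 --a--> 1
1 --b--> 2
End in state 2, which is not an accepting state.

rejected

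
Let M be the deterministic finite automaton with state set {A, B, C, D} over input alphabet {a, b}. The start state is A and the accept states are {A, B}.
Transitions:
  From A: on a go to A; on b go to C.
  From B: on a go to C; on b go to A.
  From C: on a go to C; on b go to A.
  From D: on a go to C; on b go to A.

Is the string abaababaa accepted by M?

rejected

A --a--> A
A --b--> C
C --a--> C
C --a--> C
C --b--> A
A --a--> A
A --b--> C
C --a--> C
C --a--> C
End in state C, which is not an accepting state.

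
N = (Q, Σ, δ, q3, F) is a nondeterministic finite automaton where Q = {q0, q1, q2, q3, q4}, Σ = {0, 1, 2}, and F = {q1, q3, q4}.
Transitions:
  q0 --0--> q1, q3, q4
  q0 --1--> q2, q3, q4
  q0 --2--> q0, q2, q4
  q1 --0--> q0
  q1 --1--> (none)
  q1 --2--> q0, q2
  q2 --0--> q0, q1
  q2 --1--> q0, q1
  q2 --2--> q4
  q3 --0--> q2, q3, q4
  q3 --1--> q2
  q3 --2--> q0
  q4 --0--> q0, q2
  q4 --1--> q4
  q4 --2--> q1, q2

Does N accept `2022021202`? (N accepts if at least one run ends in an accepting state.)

Start: {q3}
read 2: {q0}
read 0: {q1, q3, q4}
read 2: {q0, q1, q2}
read 2: {q0, q2, q4}
read 0: {q0, q1, q2, q3, q4}
read 2: {q0, q1, q2, q4}
read 1: {q0, q1, q2, q3, q4}
read 2: {q0, q1, q2, q4}
read 0: {q0, q1, q2, q3, q4}
read 2: {q0, q1, q2, q4}
Reachable ∩ accepting = {q1, q4} — nonempty.

accepted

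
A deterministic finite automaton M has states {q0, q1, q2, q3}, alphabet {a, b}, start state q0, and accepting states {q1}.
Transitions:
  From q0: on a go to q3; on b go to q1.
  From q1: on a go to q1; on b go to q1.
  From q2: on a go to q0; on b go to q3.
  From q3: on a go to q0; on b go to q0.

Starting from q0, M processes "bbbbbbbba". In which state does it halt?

q0 --b--> q1
q1 --b--> q1
q1 --b--> q1
q1 --b--> q1
q1 --b--> q1
q1 --b--> q1
q1 --b--> q1
q1 --b--> q1
q1 --a--> q1

q1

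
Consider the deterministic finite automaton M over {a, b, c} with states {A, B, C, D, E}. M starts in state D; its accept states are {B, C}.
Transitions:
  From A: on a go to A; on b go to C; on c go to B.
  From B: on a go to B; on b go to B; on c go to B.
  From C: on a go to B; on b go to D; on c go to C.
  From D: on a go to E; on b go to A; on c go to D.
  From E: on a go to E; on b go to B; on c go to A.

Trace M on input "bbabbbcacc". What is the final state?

D --b--> A
A --b--> C
C --a--> B
B --b--> B
B --b--> B
B --b--> B
B --c--> B
B --a--> B
B --c--> B
B --c--> B

B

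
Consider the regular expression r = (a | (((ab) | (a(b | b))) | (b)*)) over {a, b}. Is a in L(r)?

yes

The left alternative a matches a.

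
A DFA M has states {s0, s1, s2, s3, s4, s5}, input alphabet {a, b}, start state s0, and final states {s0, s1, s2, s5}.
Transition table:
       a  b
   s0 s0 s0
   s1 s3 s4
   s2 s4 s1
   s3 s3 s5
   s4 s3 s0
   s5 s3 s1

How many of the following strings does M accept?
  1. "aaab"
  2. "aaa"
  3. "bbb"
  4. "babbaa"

"aaab": accepted
"aaa": accepted
"bbb": accepted
"babbaa": accepted

4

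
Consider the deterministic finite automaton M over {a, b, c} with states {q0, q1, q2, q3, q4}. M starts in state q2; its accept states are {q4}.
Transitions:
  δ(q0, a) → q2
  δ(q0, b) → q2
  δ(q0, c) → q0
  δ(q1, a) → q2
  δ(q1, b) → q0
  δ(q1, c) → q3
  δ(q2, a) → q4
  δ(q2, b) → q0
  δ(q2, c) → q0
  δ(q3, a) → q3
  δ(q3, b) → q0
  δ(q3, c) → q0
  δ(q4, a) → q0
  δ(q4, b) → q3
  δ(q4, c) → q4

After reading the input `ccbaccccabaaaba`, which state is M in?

q2

q2 --c--> q0
q0 --c--> q0
q0 --b--> q2
q2 --a--> q4
q4 --c--> q4
q4 --c--> q4
q4 --c--> q4
q4 --c--> q4
q4 --a--> q0
q0 --b--> q2
q2 --a--> q4
q4 --a--> q0
q0 --a--> q2
q2 --b--> q0
q0 --a--> q2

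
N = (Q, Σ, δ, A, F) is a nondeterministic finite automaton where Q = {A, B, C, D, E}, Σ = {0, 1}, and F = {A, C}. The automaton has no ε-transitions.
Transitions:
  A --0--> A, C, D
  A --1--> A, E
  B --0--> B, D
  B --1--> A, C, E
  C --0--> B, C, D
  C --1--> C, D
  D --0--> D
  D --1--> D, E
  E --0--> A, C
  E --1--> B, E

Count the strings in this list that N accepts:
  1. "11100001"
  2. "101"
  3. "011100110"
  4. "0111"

"11100001": accepted
"101": accepted
"011100110": accepted
"0111": accepted

4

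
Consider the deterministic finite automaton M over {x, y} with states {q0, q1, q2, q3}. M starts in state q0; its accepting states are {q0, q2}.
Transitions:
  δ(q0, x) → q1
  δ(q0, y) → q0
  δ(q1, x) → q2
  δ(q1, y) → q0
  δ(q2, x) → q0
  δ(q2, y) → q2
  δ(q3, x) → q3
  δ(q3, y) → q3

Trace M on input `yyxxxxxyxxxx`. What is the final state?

q0 --y--> q0
q0 --y--> q0
q0 --x--> q1
q1 --x--> q2
q2 --x--> q0
q0 --x--> q1
q1 --x--> q2
q2 --y--> q2
q2 --x--> q0
q0 --x--> q1
q1 --x--> q2
q2 --x--> q0

q0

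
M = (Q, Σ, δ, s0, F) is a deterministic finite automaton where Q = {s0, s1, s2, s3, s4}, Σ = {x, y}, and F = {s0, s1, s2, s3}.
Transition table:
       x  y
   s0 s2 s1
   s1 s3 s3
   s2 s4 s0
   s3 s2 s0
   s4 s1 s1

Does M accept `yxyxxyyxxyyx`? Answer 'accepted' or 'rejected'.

accepted

s0 --y--> s1
s1 --x--> s3
s3 --y--> s0
s0 --x--> s2
s2 --x--> s4
s4 --y--> s1
s1 --y--> s3
s3 --x--> s2
s2 --x--> s4
s4 --y--> s1
s1 --y--> s3
s3 --x--> s2
End in state s2, which is an accepting state.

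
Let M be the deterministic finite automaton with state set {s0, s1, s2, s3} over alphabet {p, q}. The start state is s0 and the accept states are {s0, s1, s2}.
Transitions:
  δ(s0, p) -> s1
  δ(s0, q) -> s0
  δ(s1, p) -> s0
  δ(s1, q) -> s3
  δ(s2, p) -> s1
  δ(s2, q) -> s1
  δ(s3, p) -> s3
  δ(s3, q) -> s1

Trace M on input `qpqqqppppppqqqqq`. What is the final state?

s0 --q--> s0
s0 --p--> s1
s1 --q--> s3
s3 --q--> s1
s1 --q--> s3
s3 --p--> s3
s3 --p--> s3
s3 --p--> s3
s3 --p--> s3
s3 --p--> s3
s3 --p--> s3
s3 --q--> s1
s1 --q--> s3
s3 --q--> s1
s1 --q--> s3
s3 --q--> s1

s1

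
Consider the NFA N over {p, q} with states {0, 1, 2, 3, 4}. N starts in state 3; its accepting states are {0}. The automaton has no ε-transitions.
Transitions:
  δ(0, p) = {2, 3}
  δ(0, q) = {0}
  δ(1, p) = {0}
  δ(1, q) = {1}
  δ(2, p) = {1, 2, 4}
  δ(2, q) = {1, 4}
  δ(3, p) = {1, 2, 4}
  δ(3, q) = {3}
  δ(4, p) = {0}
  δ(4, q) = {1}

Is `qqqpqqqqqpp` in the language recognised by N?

rejected

Start: {3}
read q: {3}
read q: {3}
read q: {3}
read p: {1, 2, 4}
read q: {1, 4}
read q: {1}
read q: {1}
read q: {1}
read q: {1}
read p: {0}
read p: {2, 3}
Reachable ∩ accepting = {} — empty.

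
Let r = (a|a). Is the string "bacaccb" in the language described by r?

no

Neither a nor a matches bacaccb.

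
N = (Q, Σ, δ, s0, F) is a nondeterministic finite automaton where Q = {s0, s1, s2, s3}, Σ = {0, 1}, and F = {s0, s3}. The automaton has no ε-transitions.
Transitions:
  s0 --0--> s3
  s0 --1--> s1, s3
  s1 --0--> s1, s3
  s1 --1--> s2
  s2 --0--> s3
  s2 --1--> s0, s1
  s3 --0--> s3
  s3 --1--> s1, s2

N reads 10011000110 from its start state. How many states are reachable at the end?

2

Start: {s0}
read 1: {s1, s3}
read 0: {s1, s3}
read 0: {s1, s3}
read 1: {s1, s2}
read 1: {s0, s1, s2}
read 0: {s1, s3}
read 0: {s1, s3}
read 0: {s1, s3}
read 1: {s1, s2}
read 1: {s0, s1, s2}
read 0: {s1, s3}
Final reachable set {s1, s3} has 2 states.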